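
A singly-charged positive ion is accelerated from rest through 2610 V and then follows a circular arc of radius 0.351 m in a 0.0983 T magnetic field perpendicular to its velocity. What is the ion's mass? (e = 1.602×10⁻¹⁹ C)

m ≈ 3.65×10⁻²⁶ kg

Combine |q|V = ½mv² and r = mv/(|q|B): eliminate v to get m = qB²r²/(2V).
m = (1.602×10⁻¹⁹)(0.0983)²(0.351)²/(2·2610) ≈ 3.65×10⁻²⁶ kg.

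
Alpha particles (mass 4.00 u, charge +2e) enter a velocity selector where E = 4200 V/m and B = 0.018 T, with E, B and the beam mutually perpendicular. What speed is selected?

For undeflected motion the electric and magnetic forces balance: qE = qvB.
v = E/B = 4200/0.018 = 2.3×10⁵ m/s.

v = 2.3×10⁵ m/s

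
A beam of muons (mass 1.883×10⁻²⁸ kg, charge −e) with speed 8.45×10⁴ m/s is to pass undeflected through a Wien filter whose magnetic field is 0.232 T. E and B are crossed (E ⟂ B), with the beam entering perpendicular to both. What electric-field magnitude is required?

E = 1.96×10⁴ V/m

For straight-line motion qE = qvB, so E = vB.
E = 8.45×10⁴ × 0.232 = 1.96×10⁴ V/m.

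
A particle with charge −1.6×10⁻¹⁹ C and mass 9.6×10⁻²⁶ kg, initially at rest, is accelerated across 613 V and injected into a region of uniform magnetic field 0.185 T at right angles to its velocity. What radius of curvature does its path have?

Acceleration: |q|V = ½mv² ⇒ v = √(2|q|V/m) = √(2·1.6×10⁻¹⁹·613/9.6×10⁻²⁶) ≈ 4.520×10⁴ m/s.
In the field: r = mv/(|q|B) = (9.6×10⁻²⁶)(4.520×10⁴)/((1.6×10⁻¹⁹)(0.185)) ≈ 0.147 m.

r ≈ 0.147 m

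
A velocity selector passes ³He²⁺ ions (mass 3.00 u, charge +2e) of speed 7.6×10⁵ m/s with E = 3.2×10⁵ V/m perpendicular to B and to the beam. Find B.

Balance of forces in the selector: qE = qvB ⇒ B = E/v.
B = 3.2×10⁵/7.6×10⁵ = 0.42 T.

B = 0.42 T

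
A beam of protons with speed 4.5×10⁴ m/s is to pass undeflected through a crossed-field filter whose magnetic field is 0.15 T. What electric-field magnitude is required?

For straight-line motion qE = qvB, so E = vB.
E = 4.5×10⁴ × 0.15 = 6800 V/m.

E = 6800 V/m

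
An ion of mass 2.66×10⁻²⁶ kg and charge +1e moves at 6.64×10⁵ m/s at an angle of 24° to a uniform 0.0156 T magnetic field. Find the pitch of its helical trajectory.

p ≈ 40.6 m

v∥ = v cosθ = 6.64×10⁵·cos24° ≈ 6.066×10⁵ m/s.
T = 2πm/(|q|B) = 2π(2.66×10⁻²⁶)/((1.602×10⁻¹⁹)(0.0156)) ≈ 6.688×10⁻⁵ s.
pitch = v∥ T = (6.066×10⁵)(6.688×10⁻⁵) ≈ 40.6 m.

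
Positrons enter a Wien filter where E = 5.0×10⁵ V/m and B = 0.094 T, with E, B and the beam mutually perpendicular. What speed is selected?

Zero net Lorentz force requires |qE| = |q v×B|, i.e. E = vB.
v = E/B = 5.0×10⁵/0.094 = 5.3×10⁶ m/s.

v = 5.3×10⁶ m/s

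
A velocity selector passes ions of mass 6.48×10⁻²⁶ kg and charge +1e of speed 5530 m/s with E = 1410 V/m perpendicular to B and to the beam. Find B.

B = 0.255 T

Balance of forces in the selector: qE = qvB ⇒ B = E/v.
B = 1410/5530 = 0.255 T.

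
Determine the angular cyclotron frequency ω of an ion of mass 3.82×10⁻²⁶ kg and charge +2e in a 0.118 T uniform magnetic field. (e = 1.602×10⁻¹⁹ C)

ω = |q|B/m.
ω = (3.204×10⁻¹⁹)(0.118)/3.82×10⁻²⁶ ≈ 9.90×10⁵ rad/s.

ω ≈ 9.90×10⁵ rad/s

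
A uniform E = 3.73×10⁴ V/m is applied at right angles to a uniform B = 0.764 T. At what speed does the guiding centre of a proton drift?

v_d ≈ 4.88×10⁴ m/s

In crossed fields the guiding centre drifts at v_d = |E×B|/B² = E/B, independent of charge and mass.
v_d = 3.73×10⁴/0.764 = 4.88×10⁴ m/s.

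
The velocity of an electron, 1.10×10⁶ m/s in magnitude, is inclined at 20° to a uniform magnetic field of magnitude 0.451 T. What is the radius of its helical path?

v⊥ = v sinθ = 1.10×10⁶·sin20° ≈ 3.762×10⁵ m/s.
r = m v⊥/(|q|B) = (9.109×10⁻³¹)(3.762×10⁵)/((1.602×10⁻¹⁹)(0.451)) ≈ 4.74×10⁻⁶ m.

r ≈ 4.74×10⁻⁶ m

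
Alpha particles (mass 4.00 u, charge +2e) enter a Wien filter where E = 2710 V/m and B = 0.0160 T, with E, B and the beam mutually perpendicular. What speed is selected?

Zero net Lorentz force requires |qE| = |q v×B|, i.e. E = vB.
v = E/B = 2710/0.0160 = 1.69×10⁵ m/s.

v = 1.69×10⁵ m/s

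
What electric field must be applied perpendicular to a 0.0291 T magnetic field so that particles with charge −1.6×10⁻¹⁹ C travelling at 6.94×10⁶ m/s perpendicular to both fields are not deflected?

E = 2.02×10⁵ V/m

For straight-line motion qE = qvB, so E = vB.
E = 6.94×10⁶ × 0.0291 = 2.02×10⁵ V/m.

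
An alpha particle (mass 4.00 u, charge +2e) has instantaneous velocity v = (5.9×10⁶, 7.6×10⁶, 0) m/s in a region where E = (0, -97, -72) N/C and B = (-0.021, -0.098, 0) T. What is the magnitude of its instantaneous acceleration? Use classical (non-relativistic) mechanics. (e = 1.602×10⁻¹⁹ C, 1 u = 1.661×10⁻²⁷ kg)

|a| ≈ 2.02×10¹³ m/s²

v×B = (0, 0, -4.19×10⁵) N/C.
E + v×B = (0, -97.0, -4.19×10⁵) N/C.
F = q(E + v×B) = (3.204×10⁻¹⁹ C)·(0, -97.0, -4.19×10⁵) = (0, -3.11×10⁻¹⁷, -1.34×10⁻¹³) N.
|a| = |F|/m = 1.341×10⁻¹³/6.644×10⁻²⁷ ≈ 2.02×10¹³ m/s².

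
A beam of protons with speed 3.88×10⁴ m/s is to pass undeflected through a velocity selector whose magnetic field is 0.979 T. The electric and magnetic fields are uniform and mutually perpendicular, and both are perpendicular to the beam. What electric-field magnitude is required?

For straight-line motion qE = qvB, so E = vB.
E = 3.88×10⁴ × 0.979 = 3.80×10⁴ V/m.

E = 3.80×10⁴ V/m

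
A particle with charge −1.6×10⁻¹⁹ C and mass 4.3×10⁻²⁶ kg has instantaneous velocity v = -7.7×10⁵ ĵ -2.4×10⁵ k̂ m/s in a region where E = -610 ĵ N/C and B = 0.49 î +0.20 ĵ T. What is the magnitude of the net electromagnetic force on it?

|F| ≈ 6.37×10⁻¹⁴ N

v×B = (4.80×10⁴, -1.18×10⁵, 3.77×10⁵) N/C.
E + v×B = (4.80×10⁴, -1.18×10⁵, 3.77×10⁵) N/C.
F = q(E + v×B) = (−1.6×10⁻¹⁹ C)·(4.80×10⁴, -1.18×10⁵, 3.77×10⁵) = (-7.68×10⁻¹⁵, 1.89×10⁻¹⁴, -6.04×10⁻¹⁴) N.
|F| = 6.37×10⁻¹⁴ N.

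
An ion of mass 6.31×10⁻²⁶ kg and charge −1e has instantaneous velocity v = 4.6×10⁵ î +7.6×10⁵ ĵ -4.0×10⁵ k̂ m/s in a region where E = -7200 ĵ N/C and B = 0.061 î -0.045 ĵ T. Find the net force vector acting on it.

v×B = (-1.80×10⁴, -2.44×10⁴, -6.71×10⁴) N/C.
E + v×B = (-1.80×10⁴, -3.16×10⁴, -6.71×10⁴) N/C.
F = q(E + v×B) = (−1.602×10⁻¹⁹ C)·(-1.80×10⁴, -3.16×10⁴, -6.71×10⁴) = (2.88×10⁻¹⁵, 5.06×10⁻¹⁵, 1.07×10⁻¹⁴) N.

F ≈ (2.88×10⁻¹⁵, 5.06×10⁻¹⁵, 1.07×10⁻¹⁴) N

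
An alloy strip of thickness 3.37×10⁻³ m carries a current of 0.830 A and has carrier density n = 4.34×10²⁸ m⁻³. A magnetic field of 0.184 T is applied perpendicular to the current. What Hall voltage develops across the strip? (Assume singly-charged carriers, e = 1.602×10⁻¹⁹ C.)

V_H = IB/(n e t).
V_H = (0.830)(0.184)/((4.34×10²⁸)(1.602×10⁻¹⁹)(3.37×10⁻³)) ≈ 6.52×10⁻⁹ V.

V_H ≈ 6.52×10⁻⁹ V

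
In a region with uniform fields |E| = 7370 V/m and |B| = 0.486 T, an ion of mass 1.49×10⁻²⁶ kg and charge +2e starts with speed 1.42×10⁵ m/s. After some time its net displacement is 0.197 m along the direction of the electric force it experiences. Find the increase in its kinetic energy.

The magnetic force is always ⟂ v and does no work; only the electric force changes KE.
ΔKE = F_E · d = |q|E d = (3.204×10⁻¹⁹)(7370)(0.197) ≈ 4.65×10⁻¹⁶ J.

ΔKE ≈ 4.65×10⁻¹⁶ J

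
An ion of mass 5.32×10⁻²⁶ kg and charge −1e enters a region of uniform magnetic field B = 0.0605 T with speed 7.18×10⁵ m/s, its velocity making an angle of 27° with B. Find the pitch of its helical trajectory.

p ≈ 22.1 m

v∥ = v cosθ = 7.18×10⁵·cos27° ≈ 6.397×10⁵ m/s.
T = 2πm/(|q|B) = 2π(5.32×10⁻²⁶)/((1.602×10⁻¹⁹)(0.0605)) ≈ 3.449×10⁻⁵ s.
pitch = v∥ T = (6.397×10⁵)(3.449×10⁻⁵) ≈ 22.1 m.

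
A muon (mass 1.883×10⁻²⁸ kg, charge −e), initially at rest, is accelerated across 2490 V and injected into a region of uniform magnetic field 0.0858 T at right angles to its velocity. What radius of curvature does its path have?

r ≈ 0.0282 m

Acceleration: |q|V = ½mv² ⇒ v = √(2|q|V/m) = √(2·1.602×10⁻¹⁹·2490/1.883×10⁻²⁸) ≈ 2.058×10⁶ m/s.
In the field: r = mv/(|q|B) = (1.883×10⁻²⁸)(2.058×10⁶)/((1.602×10⁻¹⁹)(0.0858)) ≈ 0.0282 m.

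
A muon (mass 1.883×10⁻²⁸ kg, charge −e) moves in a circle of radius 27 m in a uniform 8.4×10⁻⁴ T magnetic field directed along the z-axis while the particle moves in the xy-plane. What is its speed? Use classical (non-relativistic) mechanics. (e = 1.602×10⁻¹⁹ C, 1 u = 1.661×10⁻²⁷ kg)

v ≈ 1.9×10⁷ m/s

From |q|vB = mv²/r, v = |q|Br/m.
v = (1.602×10⁻¹⁹)(8.4×10⁻⁴)(27)/1.883×10⁻²⁸ ≈ 1.9×10⁷ m/s.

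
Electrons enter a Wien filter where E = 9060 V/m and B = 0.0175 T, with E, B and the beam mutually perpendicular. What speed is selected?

For undeflected motion the electric and magnetic forces balance: qE = qvB.
v = E/B = 9060/0.0175 = 5.18×10⁵ m/s.

v = 5.18×10⁵ m/s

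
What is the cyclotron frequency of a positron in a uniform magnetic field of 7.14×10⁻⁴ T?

f ≈ 2.00×10⁷ Hz

f = |q|B/(2πm).
f = (1.602×10⁻¹⁹)(7.14×10⁻⁴)/(2π·9.109×10⁻³¹) ≈ 2.00×10⁷ Hz.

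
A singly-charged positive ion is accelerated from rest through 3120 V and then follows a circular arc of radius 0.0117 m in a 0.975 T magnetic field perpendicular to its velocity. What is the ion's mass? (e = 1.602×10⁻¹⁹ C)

Combine |q|V = ½mv² and r = mv/(|q|B): eliminate v to get m = qB²r²/(2V).
m = (1.602×10⁻¹⁹)(0.975)²(0.0117)²/(2·3120) ≈ 3.34×10⁻²⁷ kg.

m ≈ 3.34×10⁻²⁷ kg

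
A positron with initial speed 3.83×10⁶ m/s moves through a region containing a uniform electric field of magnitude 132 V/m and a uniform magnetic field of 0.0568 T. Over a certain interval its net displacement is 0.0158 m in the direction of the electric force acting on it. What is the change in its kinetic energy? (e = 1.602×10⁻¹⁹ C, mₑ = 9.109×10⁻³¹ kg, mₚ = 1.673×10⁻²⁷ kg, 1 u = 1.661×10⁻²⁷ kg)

ΔKE ≈ 3.34×10⁻¹⁹ J

The magnetic force is always ⟂ v and does no work; only the electric force changes KE.
ΔKE = F_E · d = |q|E d = (1.602×10⁻¹⁹)(132)(0.0158) ≈ 3.34×10⁻¹⁹ J.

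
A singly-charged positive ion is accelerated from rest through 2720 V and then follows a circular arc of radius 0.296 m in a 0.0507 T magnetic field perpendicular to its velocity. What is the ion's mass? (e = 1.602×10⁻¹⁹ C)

Combine |q|V = ½mv² and r = mv/(|q|B): eliminate v to get m = qB²r²/(2V).
m = (1.602×10⁻¹⁹)(0.0507)²(0.296)²/(2·2720) ≈ 6.63×10⁻²⁷ kg.

m ≈ 6.63×10⁻²⁷ kg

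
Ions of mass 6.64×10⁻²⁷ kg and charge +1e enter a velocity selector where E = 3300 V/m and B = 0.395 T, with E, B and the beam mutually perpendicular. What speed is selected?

Zero net Lorentz force requires |qE| = |q v×B|, i.e. E = vB.
v = E/B = 3300/0.395 = 8350 m/s.
The result is independent of the particle's charge and mass.

v = 8350 m/s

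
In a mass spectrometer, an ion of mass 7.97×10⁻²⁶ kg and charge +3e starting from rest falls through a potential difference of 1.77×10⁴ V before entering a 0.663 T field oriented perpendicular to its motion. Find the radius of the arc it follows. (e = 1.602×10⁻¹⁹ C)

r ≈ 0.116 m

Acceleration: |q|V = ½mv² ⇒ v = √(2|q|V/m) = √(2·4.806×10⁻¹⁹·1.77×10⁴/7.97×10⁻²⁶) ≈ 4.620×10⁵ m/s.
In the field: r = mv/(|q|B) = (7.97×10⁻²⁶)(4.620×10⁵)/((4.806×10⁻¹⁹)(0.663)) ≈ 0.116 m.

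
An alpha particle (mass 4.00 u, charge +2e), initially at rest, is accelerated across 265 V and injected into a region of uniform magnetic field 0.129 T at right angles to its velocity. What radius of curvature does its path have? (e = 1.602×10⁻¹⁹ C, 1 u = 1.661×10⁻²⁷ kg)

r ≈ 0.0257 m

Acceleration: |q|V = ½mv² ⇒ v = √(2|q|V/m) = √(2·3.204×10⁻¹⁹·265/6.644×10⁻²⁷) ≈ 1.599×10⁵ m/s.
In the field: r = mv/(|q|B) = (6.644×10⁻²⁷)(1.599×10⁵)/((3.204×10⁻¹⁹)(0.129)) ≈ 0.0257 m.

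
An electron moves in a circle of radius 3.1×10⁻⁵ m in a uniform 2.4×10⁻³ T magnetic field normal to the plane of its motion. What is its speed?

v ≈ 1.3×10⁴ m/s

From |q|vB = mv²/r, v = |q|Br/m.
v = (1.602×10⁻¹⁹)(2.4×10⁻³)(3.1×10⁻⁵)/9.109×10⁻³¹ ≈ 1.3×10⁴ m/s.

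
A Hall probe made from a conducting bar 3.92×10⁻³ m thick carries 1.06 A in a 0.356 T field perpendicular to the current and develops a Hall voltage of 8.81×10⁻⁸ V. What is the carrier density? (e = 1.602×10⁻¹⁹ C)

n ≈ 6.82×10²⁷ m⁻³

From V_H = IB/(n e t), n = IB/(V_H e t).
n = (1.06)(0.356)/((8.81×10⁻⁸)(1.602×10⁻¹⁹)(3.92×10⁻³)) ≈ 6.82×10²⁷ m⁻³.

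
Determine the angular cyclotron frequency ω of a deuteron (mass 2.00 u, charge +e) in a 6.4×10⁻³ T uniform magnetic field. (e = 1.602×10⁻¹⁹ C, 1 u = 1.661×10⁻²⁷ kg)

ω ≈ 3.1×10⁵ rad/s

ω = |q|B/m.
ω = (1.602×10⁻¹⁹)(6.4×10⁻³)/3.322×10⁻²⁷ ≈ 3.1×10⁵ rad/s.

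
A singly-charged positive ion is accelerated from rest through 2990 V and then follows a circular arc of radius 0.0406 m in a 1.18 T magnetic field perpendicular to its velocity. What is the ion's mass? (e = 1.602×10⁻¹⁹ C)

Combine |q|V = ½mv² and r = mv/(|q|B): eliminate v to get m = qB²r²/(2V).
m = (1.602×10⁻¹⁹)(1.18)²(0.0406)²/(2·2990) ≈ 6.15×10⁻²⁶ kg.

m ≈ 6.15×10⁻²⁶ kg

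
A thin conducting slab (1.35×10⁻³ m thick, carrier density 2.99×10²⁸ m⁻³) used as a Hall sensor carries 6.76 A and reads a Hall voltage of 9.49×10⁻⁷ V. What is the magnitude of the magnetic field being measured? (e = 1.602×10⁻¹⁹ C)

B ≈ 0.908 T

From V_H = IB/(n e t), B = V_H n e t / I.
B = (9.49×10⁻⁷)(2.99×10²⁸)(1.602×10⁻¹⁹)(1.35×10⁻³)/6.76 ≈ 0.908 T.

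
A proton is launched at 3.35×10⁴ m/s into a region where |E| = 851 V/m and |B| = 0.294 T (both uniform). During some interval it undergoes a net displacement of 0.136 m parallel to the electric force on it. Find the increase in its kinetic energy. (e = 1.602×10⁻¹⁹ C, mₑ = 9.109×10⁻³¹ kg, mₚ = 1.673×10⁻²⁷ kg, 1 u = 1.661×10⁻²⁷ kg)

The magnetic force is always ⟂ v and does no work; only the electric force changes KE.
ΔKE = F_E · d = |q|E d = (1.602×10⁻¹⁹)(851)(0.136) ≈ 1.85×10⁻¹⁷ J.

ΔKE ≈ 1.85×10⁻¹⁷ J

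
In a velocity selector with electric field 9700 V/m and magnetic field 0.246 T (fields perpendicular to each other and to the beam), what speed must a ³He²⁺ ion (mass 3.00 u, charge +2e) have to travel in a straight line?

v = 3.94×10⁴ m/s

Straight-line motion ⇒ electric and magnetic forces cancel, so E = vB.
v = E/B = 9700/0.246 = 3.94×10⁴ m/s.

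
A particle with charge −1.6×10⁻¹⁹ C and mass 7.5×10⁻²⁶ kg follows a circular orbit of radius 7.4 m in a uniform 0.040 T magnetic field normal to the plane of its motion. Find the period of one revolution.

The cyclotron period depends only on m, q, B: T = 2πm/(|q|B).
T = 2π(7.5×10⁻²⁶)/((1.6×10⁻¹⁹)(0.040)) ≈ 7.4×10⁻⁵ s.

T ≈ 7.4×10⁻⁵ s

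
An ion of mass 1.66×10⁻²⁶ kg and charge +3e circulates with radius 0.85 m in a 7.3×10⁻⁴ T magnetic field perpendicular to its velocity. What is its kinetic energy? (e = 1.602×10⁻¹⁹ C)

KE ≈ 17 eV

v = |q|Br/m, then KE = ½mv² = (qBr)²/(2m).
v = (4.806×10⁻¹⁹)(7.3×10⁻⁴)(0.85)/1.66×10⁻²⁶ ≈ 1.796×10⁴ m/s.
KE = ½(1.66×10⁻²⁶)(1.796×10⁴)² ≈ 2.7×10⁻¹⁸ J = 17 eV.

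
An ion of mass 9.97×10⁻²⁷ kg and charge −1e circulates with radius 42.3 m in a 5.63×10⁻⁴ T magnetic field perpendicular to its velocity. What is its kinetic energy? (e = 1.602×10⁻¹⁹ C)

KE ≈ 7.30×10⁻¹⁶ J

v = |q|Br/m, then KE = ½mv² = (qBr)²/(2m).
v = (1.602×10⁻¹⁹)(5.63×10⁻⁴)(42.3)/9.97×10⁻²⁷ ≈ 3.827×10⁵ m/s.
KE = ½(9.97×10⁻²⁷)(3.827×10⁵)² ≈ 7.30×10⁻¹⁶ J.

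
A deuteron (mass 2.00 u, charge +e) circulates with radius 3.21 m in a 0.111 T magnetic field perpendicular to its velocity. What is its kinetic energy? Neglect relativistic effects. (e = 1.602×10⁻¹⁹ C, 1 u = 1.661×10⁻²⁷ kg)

v = |q|Br/m, then KE = ½mv² = (qBr)²/(2m).
v = (1.602×10⁻¹⁹)(0.111)(3.21)/3.322×10⁻²⁷ ≈ 1.718×10⁷ m/s.
KE = ½(3.322×10⁻²⁷)(1.718×10⁷)² ≈ 4.90×10⁻¹³ J = 3.06×10⁶ eV.

KE ≈ 3.06×10⁶ eV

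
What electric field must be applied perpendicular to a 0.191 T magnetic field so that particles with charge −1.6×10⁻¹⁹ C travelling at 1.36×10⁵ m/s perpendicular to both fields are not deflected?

E = 2.60×10⁴ V/m

For straight-line motion qE = qvB, so E = vB.
E = 1.36×10⁵ × 0.191 = 2.60×10⁴ V/m.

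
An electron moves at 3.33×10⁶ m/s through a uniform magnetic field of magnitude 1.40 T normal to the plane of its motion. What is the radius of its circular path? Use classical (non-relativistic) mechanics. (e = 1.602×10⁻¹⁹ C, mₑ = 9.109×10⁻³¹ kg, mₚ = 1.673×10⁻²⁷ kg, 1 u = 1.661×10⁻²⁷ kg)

r ≈ 1.35×10⁻⁵ m

The magnetic force provides the centripetal force: |q|vB = mv²/r.
r = mv/(|q|B) = (9.109×10⁻³¹)(3.33×10⁶)/((1.602×10⁻¹⁹)(1.40)) ≈ 1.35×10⁻⁵ m.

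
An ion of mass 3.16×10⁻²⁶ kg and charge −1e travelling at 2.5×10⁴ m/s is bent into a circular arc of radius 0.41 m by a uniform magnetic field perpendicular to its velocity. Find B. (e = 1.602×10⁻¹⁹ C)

B ≈ 0.012 T

From |q|vB = mv²/r, B = mv/(|q|r).
B = (3.16×10⁻²⁶)(2.5×10⁴)/((1.602×10⁻¹⁹)(0.41)) ≈ 0.012 T.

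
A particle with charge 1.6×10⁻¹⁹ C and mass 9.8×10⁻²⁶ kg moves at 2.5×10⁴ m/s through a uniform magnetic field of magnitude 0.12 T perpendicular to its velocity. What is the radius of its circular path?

r ≈ 0.13 m

The magnetic force provides the centripetal force: |q|vB = mv²/r.
r = mv/(|q|B) = (9.8×10⁻²⁶)(2.5×10⁴)/((1.6×10⁻¹⁹)(0.12)) ≈ 0.13 m.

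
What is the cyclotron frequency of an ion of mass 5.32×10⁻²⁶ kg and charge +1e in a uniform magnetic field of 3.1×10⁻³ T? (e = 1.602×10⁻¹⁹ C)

f = |q|B/(2πm).
f = (1.602×10⁻¹⁹)(3.1×10⁻³)/(2π·5.32×10⁻²⁶) ≈ 1500 Hz.

f ≈ 1500 Hz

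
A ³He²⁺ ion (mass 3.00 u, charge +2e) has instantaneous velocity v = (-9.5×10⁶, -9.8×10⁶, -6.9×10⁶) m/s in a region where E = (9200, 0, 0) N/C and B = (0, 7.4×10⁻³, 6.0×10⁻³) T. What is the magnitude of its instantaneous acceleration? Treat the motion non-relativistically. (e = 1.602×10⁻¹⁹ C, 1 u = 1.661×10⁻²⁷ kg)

|a| ≈ 5.82×10¹² m/s²

v×B = (-7740, 5.70×10⁴, -7.03×10⁴) N/C.
E + v×B = (1460, 5.70×10⁴, -7.03×10⁴) N/C.
F = q(E + v×B) = (3.204×10⁻¹⁹ C)·(1460, 5.70×10⁴, -7.03×10⁴) = (4.68×10⁻¹⁶, 1.83×10⁻¹⁴, -2.25×10⁻¹⁴) N.
|a| = |F|/m = 2.900×10⁻¹⁴/4.983×10⁻²⁷ ≈ 5.82×10¹² m/s².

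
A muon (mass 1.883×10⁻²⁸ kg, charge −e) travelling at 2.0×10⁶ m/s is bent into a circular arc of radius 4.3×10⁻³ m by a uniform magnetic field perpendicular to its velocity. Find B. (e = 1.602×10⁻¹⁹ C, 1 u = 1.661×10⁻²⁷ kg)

B ≈ 0.55 T

From |q|vB = mv²/r, B = mv/(|q|r).
B = (1.883×10⁻²⁸)(2.0×10⁶)/((1.602×10⁻¹⁹)(4.3×10⁻³)) ≈ 0.55 T.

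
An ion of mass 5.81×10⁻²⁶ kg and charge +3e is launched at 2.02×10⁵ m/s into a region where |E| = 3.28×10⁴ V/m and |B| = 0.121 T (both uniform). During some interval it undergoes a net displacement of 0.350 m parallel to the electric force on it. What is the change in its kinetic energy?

The magnetic force is always ⟂ v and does no work; only the electric force changes KE.
ΔKE = F_E · d = |q|E d = (4.806×10⁻¹⁹)(3.28×10⁴)(0.350) ≈ 5.52×10⁻¹⁵ J.

ΔKE ≈ 5.52×10⁻¹⁵ J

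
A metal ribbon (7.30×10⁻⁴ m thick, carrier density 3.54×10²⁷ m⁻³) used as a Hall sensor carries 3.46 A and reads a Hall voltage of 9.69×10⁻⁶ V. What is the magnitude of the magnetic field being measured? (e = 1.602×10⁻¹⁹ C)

From V_H = IB/(n e t), B = V_H n e t / I.
B = (9.69×10⁻⁶)(3.54×10²⁷)(1.602×10⁻¹⁹)(7.30×10⁻⁴)/3.46 ≈ 1.16 T.

B ≈ 1.16 T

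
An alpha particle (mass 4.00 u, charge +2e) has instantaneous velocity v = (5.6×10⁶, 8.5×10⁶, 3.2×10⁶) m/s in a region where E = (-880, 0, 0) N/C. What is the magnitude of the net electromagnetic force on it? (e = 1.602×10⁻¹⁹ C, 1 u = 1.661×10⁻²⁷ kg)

Only an electric field acts, so F = qE = (3.204×10⁻¹⁹ C)·(-880, 0, 0) = (-2.82×10⁻¹⁶, 0, 0) N.
|F| = 2.82×10⁻¹⁶ N.

|F| ≈ 2.82×10⁻¹⁶ N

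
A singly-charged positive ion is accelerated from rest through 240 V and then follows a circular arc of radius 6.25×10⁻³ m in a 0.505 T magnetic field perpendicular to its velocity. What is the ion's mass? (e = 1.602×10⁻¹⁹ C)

Combine |q|V = ½mv² and r = mv/(|q|B): eliminate v to get m = qB²r²/(2V).
m = (1.602×10⁻¹⁹)(0.505)²(6.25×10⁻³)²/(2·240) ≈ 3.32×10⁻²⁷ kg.

m ≈ 3.32×10⁻²⁷ kg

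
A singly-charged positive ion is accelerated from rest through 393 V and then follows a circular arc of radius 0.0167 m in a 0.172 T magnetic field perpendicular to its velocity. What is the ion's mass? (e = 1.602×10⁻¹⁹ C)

m ≈ 1.68×10⁻²⁷ kg

Combine |q|V = ½mv² and r = mv/(|q|B): eliminate v to get m = qB²r²/(2V).
m = (1.602×10⁻¹⁹)(0.172)²(0.0167)²/(2·393) ≈ 1.68×10⁻²⁷ kg.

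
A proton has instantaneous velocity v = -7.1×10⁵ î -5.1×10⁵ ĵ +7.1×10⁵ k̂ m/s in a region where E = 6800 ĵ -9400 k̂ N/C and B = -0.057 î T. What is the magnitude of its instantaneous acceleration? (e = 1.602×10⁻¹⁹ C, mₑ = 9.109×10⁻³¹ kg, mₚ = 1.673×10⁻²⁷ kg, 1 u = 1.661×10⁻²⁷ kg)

v×B = (0, -4.05×10⁴, -2.91×10⁴) N/C.
E + v×B = (0, -3.37×10⁴, -3.85×10⁴) N/C.
F = q(E + v×B) = (1.602×10⁻¹⁹ C)·(0, -3.37×10⁴, -3.85×10⁴) = (0, -5.39×10⁻¹⁵, -6.16×10⁻¹⁵) N.
|a| = |F|/m = 8.190×10⁻¹⁵/1.673×10⁻²⁷ ≈ 4.90×10¹² m/s².

|a| ≈ 4.90×10¹² m/s²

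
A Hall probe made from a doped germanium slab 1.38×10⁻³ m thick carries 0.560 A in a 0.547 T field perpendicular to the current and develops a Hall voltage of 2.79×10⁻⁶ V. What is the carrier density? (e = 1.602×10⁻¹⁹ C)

From V_H = IB/(n e t), n = IB/(V_H e t).
n = (0.560)(0.547)/((2.79×10⁻⁶)(1.602×10⁻¹⁹)(1.38×10⁻³)) ≈ 4.97×10²⁶ m⁻³.

n ≈ 4.97×10²⁶ m⁻³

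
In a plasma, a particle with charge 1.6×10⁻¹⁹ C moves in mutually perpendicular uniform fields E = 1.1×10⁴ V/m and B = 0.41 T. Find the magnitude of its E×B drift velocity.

v_d ≈ 2.7×10⁴ m/s

The E×B drift speed is v_d = E/B.
v_d = 1.1×10⁴/0.41 = 2.7×10⁴ m/s.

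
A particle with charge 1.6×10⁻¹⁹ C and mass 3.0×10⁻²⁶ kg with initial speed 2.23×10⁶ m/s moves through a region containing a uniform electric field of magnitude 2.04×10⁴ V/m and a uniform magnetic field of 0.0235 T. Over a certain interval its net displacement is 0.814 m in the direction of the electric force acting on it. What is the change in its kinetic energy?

ΔKE ≈ 2.66×10⁻¹⁵ J

The magnetic force is always ⟂ v and does no work; only the electric force changes KE.
ΔKE = F_E · d = |q|E d = (1.6×10⁻¹⁹)(2.04×10⁴)(0.814) ≈ 2.66×10⁻¹⁵ J.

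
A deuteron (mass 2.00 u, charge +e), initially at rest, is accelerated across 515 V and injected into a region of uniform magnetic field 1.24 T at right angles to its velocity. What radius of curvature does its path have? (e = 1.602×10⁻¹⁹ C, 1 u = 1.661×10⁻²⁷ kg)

r ≈ 3.73×10⁻³ m

Acceleration: |q|V = ½mv² ⇒ v = √(2|q|V/m) = √(2·1.602×10⁻¹⁹·515/3.322×10⁻²⁷) ≈ 2.229×10⁵ m/s.
In the field: r = mv/(|q|B) = (3.322×10⁻²⁷)(2.229×10⁵)/((1.602×10⁻¹⁹)(1.24)) ≈ 3.73×10⁻³ m.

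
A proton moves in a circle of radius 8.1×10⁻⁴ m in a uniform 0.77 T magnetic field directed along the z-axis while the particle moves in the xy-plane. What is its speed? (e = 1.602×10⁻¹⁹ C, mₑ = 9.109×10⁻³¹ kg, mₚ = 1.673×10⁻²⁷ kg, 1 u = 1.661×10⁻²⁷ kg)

v ≈ 6.0×10⁴ m/s

From |q|vB = mv²/r, v = |q|Br/m.
v = (1.602×10⁻¹⁹)(0.77)(8.1×10⁻⁴)/1.673×10⁻²⁷ ≈ 6.0×10⁴ m/s.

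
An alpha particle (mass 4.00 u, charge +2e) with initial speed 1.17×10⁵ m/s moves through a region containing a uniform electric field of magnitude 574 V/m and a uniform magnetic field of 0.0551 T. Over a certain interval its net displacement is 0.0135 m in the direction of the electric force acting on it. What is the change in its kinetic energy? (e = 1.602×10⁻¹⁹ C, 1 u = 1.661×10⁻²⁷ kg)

The magnetic force is always ⟂ v and does no work; only the electric force changes KE.
ΔKE = F_E · d = |q|E d = (3.204×10⁻¹⁹)(574)(0.0135) ≈ 2.48×10⁻¹⁸ J.

ΔKE ≈ 2.48×10⁻¹⁸ J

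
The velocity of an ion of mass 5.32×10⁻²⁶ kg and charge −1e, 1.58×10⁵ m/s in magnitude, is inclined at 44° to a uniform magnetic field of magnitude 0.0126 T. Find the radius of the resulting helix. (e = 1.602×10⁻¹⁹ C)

r ≈ 2.89 m

v⊥ = v sinθ = 1.58×10⁵·sin44° ≈ 1.098×10⁵ m/s.
r = m v⊥/(|q|B) = (5.32×10⁻²⁶)(1.098×10⁵)/((1.602×10⁻¹⁹)(0.0126)) ≈ 2.89 m.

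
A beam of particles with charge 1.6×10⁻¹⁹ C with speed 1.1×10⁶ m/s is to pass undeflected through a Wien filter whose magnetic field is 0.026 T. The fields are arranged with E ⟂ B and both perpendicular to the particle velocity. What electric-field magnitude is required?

For straight-line motion qE = qvB, so E = vB.
E = 1.1×10⁶ × 0.026 = 2.9×10⁴ V/m.

E = 2.9×10⁴ V/m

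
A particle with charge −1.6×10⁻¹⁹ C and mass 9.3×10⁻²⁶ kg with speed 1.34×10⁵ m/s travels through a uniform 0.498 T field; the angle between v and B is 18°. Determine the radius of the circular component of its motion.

r ≈ 0.0483 m

v⊥ = v sinθ = 1.34×10⁵·sin18° ≈ 4.141×10⁴ m/s.
r = m v⊥/(|q|B) = (9.3×10⁻²⁶)(4.141×10⁴)/((1.6×10⁻¹⁹)(0.498)) ≈ 0.0483 m.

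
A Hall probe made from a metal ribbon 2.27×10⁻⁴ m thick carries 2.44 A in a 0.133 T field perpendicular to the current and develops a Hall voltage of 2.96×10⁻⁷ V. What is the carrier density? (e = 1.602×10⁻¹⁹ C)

From V_H = IB/(n e t), n = IB/(V_H e t).
n = (2.44)(0.133)/((2.96×10⁻⁷)(1.602×10⁻¹⁹)(2.27×10⁻⁴)) ≈ 3.01×10²⁸ m⁻³.

n ≈ 3.01×10²⁸ m⁻³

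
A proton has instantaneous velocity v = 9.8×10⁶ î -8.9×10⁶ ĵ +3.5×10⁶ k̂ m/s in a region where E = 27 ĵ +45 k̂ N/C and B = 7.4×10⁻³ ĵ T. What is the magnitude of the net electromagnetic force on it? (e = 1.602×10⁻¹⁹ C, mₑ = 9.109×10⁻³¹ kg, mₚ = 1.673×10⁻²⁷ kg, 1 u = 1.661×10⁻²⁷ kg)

|F| ≈ 1.23×10⁻¹⁴ N

v×B = (-2.59×10⁴, 0, 7.25×10⁴) N/C.
E + v×B = (-2.59×10⁴, 27.0, 7.26×10⁴) N/C.
F = q(E + v×B) = (1.602×10⁻¹⁹ C)·(-2.59×10⁴, 27.0, 7.26×10⁴) = (-4.15×10⁻¹⁵, 4.33×10⁻¹⁸, 1.16×10⁻¹⁴) N.
|F| = 1.23×10⁻¹⁴ N.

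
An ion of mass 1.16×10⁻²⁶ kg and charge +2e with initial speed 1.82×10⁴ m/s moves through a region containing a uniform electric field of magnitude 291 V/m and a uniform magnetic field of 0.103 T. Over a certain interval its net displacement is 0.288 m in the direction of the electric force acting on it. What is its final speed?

v_f ≈ 7.04×10⁴ m/s

B does no work; ΔKE = |q|E d.
½mv_f² = ½mv₀² + |q|Ed = ½(1.16×10⁻²⁶)(1.82×10⁴)² + (3.204×10⁻¹⁹)(291)(0.288) ≈ 1.921×10⁻¹⁸ J + 2.685×10⁻¹⁷ J ≈ 2.877×10⁻¹⁷ J.
v_f = √(2·2.877×10⁻¹⁷/1.16×10⁻²⁶) ≈ 7.04×10⁴ m/s.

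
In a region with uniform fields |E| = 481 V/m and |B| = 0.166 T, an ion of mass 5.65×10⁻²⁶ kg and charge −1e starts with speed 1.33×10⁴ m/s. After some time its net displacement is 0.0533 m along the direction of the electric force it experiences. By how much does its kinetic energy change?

The magnetic force is always ⟂ v and does no work; only the electric force changes KE.
ΔKE = F_E · d = |q|E d = (1.602×10⁻¹⁹)(481)(0.0533) ≈ 4.11×10⁻¹⁸ J.

ΔKE ≈ 4.11×10⁻¹⁸ J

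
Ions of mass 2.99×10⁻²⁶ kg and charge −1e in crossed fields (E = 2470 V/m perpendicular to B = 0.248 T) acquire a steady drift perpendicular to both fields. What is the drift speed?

v_d ≈ 9960 m/s

In crossed fields the guiding centre drifts at v_d = |E×B|/B² = E/B, independent of charge and mass.
v_d = 2470/0.248 = 9960 m/s.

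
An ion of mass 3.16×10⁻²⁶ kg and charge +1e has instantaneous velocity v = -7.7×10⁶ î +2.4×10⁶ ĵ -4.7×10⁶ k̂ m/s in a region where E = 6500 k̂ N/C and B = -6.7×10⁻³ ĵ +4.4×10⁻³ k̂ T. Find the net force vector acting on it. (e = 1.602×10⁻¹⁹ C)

F ≈ (-3.35×10⁻¹⁵, 5.43×10⁻¹⁵, 9.31×10⁻¹⁵) N

v×B = (-2.09×10⁴, 3.39×10⁴, 5.16×10⁴) N/C.
E + v×B = (-2.09×10⁴, 3.39×10⁴, 5.81×10⁴) N/C.
F = q(E + v×B) = (1.602×10⁻¹⁹ C)·(-2.09×10⁴, 3.39×10⁴, 5.81×10⁴) = (-3.35×10⁻¹⁵, 5.43×10⁻¹⁵, 9.31×10⁻¹⁵) N.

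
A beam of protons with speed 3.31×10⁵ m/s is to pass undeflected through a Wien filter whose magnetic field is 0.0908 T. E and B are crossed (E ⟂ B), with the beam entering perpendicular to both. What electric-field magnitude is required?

E = 3.01×10⁴ V/m

For straight-line motion qE = qvB, so E = vB.
E = 3.31×10⁵ × 0.0908 = 3.01×10⁴ V/m.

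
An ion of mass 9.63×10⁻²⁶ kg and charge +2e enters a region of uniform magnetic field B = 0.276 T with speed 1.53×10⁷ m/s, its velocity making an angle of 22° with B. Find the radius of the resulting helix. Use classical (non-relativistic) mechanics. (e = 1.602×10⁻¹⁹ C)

v⊥ = v sinθ = 1.53×10⁷·sin22° ≈ 5.731×10⁶ m/s.
r = m v⊥/(|q|B) = (9.63×10⁻²⁶)(5.731×10⁶)/((3.204×10⁻¹⁹)(0.276)) ≈ 6.24 m.

r ≈ 6.24 m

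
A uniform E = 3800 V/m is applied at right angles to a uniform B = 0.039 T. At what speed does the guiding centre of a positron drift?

v_d ≈ 9.7×10⁴ m/s

The E×B drift speed is v_d = E/B.
v_d = 3800/0.039 = 9.7×10⁴ m/s.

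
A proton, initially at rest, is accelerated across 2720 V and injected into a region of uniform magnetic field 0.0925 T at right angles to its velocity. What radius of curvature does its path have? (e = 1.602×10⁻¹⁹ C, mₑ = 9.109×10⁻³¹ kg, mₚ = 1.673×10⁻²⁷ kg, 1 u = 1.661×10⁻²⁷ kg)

r ≈ 0.0815 m

Acceleration: |q|V = ½mv² ⇒ v = √(2|q|V/m) = √(2·1.602×10⁻¹⁹·2720/1.673×10⁻²⁷) ≈ 7.217×10⁵ m/s.
In the field: r = mv/(|q|B) = (1.673×10⁻²⁷)(7.217×10⁵)/((1.602×10⁻¹⁹)(0.0925)) ≈ 0.0815 m.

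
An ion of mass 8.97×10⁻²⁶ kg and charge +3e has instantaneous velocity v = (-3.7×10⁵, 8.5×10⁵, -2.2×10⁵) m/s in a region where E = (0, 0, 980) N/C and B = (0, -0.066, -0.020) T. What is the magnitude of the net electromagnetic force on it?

|F| ≈ 1.98×10⁻¹⁴ N

v×B = (-3.15×10⁴, -7400, 2.44×10⁴) N/C.
E + v×B = (-3.15×10⁴, -7400, 2.54×10⁴) N/C.
F = q(E + v×B) = (4.806×10⁻¹⁹ C)·(-3.15×10⁴, -7400, 2.54×10⁴) = (-1.51×10⁻¹⁴, -3.56×10⁻¹⁵, 1.22×10⁻¹⁴) N.
|F| = 1.98×10⁻¹⁴ N.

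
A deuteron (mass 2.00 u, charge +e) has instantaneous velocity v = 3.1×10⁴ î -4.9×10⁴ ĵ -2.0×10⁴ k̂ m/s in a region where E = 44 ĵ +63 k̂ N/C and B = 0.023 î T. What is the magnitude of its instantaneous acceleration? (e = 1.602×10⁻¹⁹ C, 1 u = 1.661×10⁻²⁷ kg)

v×B = (0, -460, 1130) N/C.
E + v×B = (0, -416, 1190) N/C.
F = q(E + v×B) = (1.602×10⁻¹⁹ C)·(0, -416, 1190) = (0, -6.66×10⁻¹⁷, 1.91×10⁻¹⁶) N.
|a| = |F|/m = 2.020×10⁻¹⁶/3.322×10⁻²⁷ ≈ 6.08×10¹⁰ m/s².

|a| ≈ 6.08×10¹⁰ m/s²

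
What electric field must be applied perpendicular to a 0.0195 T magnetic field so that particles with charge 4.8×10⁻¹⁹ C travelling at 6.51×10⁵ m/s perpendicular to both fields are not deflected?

For straight-line motion qE = qvB, so E = vB.
E = 6.51×10⁵ × 0.0195 = 1.27×10⁴ V/m.

E = 1.27×10⁴ V/m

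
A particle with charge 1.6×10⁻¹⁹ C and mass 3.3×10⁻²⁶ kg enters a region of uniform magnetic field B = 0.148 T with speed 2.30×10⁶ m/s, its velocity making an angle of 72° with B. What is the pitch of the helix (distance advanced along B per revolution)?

v∥ = v cosθ = 2.30×10⁶·cos72° ≈ 7.107×10⁵ m/s.
T = 2πm/(|q|B) = 2π(3.3×10⁻²⁶)/((1.6×10⁻¹⁹)(0.148)) ≈ 8.756×10⁻⁶ s.
pitch = v∥ T = (7.107×10⁵)(8.756×10⁻⁶) ≈ 6.22 m.

p ≈ 6.22 m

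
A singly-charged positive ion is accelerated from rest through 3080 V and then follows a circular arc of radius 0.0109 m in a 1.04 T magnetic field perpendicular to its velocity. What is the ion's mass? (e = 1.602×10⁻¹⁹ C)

Combine |q|V = ½mv² and r = mv/(|q|B): eliminate v to get m = qB²r²/(2V).
m = (1.602×10⁻¹⁹)(1.04)²(0.0109)²/(2·3080) ≈ 3.34×10⁻²⁷ kg.

m ≈ 3.34×10⁻²⁷ kg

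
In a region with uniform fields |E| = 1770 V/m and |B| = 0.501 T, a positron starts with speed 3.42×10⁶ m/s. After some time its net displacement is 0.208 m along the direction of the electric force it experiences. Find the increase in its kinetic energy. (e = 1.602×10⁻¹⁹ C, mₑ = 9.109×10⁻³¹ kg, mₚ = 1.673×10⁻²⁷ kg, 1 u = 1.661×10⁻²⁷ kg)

The magnetic force is always ⟂ v and does no work; only the electric force changes KE.
ΔKE = F_E · d = |q|E d = (1.602×10⁻¹⁹)(1770)(0.208) ≈ 5.90×10⁻¹⁷ J.

ΔKE ≈ 5.90×10⁻¹⁷ J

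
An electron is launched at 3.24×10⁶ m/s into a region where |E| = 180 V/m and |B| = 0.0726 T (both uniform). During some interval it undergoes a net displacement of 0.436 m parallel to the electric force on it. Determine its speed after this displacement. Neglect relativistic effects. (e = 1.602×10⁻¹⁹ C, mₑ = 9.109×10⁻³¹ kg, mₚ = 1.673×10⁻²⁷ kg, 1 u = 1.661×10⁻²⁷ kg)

B does no work; ΔKE = |q|E d.
½mv_f² = ½mv₀² + |q|Ed = ½(9.109×10⁻³¹)(3.24×10⁶)² + (1.602×10⁻¹⁹)(180)(0.436) ≈ 4.781×10⁻¹⁸ J + 1.257×10⁻¹⁷ J ≈ 1.735×10⁻¹⁷ J.
v_f = √(2·1.735×10⁻¹⁷/9.109×10⁻³¹) ≈ 6.17×10⁶ m/s.

v_f ≈ 6.17×10⁶ m/s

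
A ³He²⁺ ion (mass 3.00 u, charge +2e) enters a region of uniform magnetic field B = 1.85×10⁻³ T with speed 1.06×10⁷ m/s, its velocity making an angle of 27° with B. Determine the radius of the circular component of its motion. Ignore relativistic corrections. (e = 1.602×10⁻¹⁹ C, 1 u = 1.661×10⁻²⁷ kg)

v⊥ = v sinθ = 1.06×10⁷·sin27° ≈ 4.812×10⁶ m/s.
r = m v⊥/(|q|B) = (4.983×10⁻²⁷)(4.812×10⁶)/((3.204×10⁻¹⁹)(1.85×10⁻³)) ≈ 40.5 m.

r ≈ 40.5 m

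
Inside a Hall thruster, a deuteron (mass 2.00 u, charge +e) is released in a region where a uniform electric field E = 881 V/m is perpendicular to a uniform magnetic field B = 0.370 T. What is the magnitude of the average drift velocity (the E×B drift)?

v_d ≈ 2380 m/s

In crossed fields the guiding centre drifts at v_d = |E×B|/B² = E/B, independent of charge and mass.
v_d = 881/0.370 = 2380 m/s.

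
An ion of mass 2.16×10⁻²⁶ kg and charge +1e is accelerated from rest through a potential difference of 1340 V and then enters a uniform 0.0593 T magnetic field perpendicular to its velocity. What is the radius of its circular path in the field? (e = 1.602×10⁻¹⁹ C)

Acceleration: |q|V = ½mv² ⇒ v = √(2|q|V/m) = √(2·1.602×10⁻¹⁹·1340/2.16×10⁻²⁶) ≈ 1.410×10⁵ m/s.
In the field: r = mv/(|q|B) = (2.16×10⁻²⁶)(1.410×10⁵)/((1.602×10⁻¹⁹)(0.0593)) ≈ 0.321 m.

r ≈ 0.321 m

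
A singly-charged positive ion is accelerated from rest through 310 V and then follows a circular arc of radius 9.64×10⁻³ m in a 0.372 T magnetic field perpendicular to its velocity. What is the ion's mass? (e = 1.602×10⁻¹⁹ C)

Combine |q|V = ½mv² and r = mv/(|q|B): eliminate v to get m = qB²r²/(2V).
m = (1.602×10⁻¹⁹)(0.372)²(9.64×10⁻³)²/(2·310) ≈ 3.32×10⁻²⁷ kg.

m ≈ 3.32×10⁻²⁷ kg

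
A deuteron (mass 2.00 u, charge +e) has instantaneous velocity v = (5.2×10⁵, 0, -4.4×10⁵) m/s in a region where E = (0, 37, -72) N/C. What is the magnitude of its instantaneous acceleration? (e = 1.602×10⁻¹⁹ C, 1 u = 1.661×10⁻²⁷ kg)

|a| ≈ 3.90×10⁹ m/s²

Only an electric field acts, so F = qE = (1.602×10⁻¹⁹ C)·(0, 37.0, -72.0) = (0, 5.93×10⁻¹⁸, -1.15×10⁻¹⁷) N.
|a| = |F|/m = 1.297×10⁻¹⁷/3.322×10⁻²⁷ ≈ 3.90×10⁹ m/s².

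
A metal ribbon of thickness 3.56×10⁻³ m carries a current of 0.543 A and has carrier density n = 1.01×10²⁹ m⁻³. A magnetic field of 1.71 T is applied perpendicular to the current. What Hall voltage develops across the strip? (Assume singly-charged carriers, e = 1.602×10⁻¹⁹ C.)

V_H = IB/(n e t).
V_H = (0.543)(1.71)/((1.01×10²⁹)(1.602×10⁻¹⁹)(3.56×10⁻³)) ≈ 1.61×10⁻⁸ V.

V_H ≈ 1.61×10⁻⁸ V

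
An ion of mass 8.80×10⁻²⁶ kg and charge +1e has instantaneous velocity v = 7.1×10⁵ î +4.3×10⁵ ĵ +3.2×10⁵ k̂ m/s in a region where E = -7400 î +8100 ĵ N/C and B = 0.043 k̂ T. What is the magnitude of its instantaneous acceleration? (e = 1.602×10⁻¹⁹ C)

v×B = (1.85×10⁴, -3.05×10⁴, 0) N/C.
E + v×B = (1.11×10⁴, -2.24×10⁴, 0) N/C.
F = q(E + v×B) = (1.602×10⁻¹⁹ C)·(1.11×10⁴, -2.24×10⁴, 0) = (1.78×10⁻¹⁵, -3.59×10⁻¹⁵, 0) N.
|a| = |F|/m = 4.009×10⁻¹⁵/8.80×10⁻²⁶ ≈ 4.56×10¹⁰ m/s².

|a| ≈ 4.56×10¹⁰ m/s²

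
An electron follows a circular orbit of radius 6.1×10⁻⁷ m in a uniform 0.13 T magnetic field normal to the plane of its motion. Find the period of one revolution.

T ≈ 2.7×10⁻¹⁰ s

The cyclotron period depends only on m, q, B: T = 2πm/(|q|B).
T = 2π(9.109×10⁻³¹)/((1.602×10⁻¹⁹)(0.13)) ≈ 2.7×10⁻¹⁰ s.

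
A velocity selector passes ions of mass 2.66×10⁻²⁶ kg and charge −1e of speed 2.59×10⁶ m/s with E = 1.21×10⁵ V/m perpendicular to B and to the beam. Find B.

Balance of forces in the selector: qE = qvB ⇒ B = E/v.
B = 1.21×10⁵/2.59×10⁶ = 0.0467 T.

B = 0.0467 T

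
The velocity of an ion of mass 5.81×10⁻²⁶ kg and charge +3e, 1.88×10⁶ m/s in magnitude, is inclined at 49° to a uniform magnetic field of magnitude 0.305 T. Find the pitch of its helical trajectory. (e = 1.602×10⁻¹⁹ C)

v∥ = v cosθ = 1.88×10⁶·cos49° ≈ 1.233×10⁶ m/s.
T = 2πm/(|q|B) = 2π(5.81×10⁻²⁶)/((4.806×10⁻¹⁹)(0.305)) ≈ 2.490×10⁻⁶ s.
pitch = v∥ T = (1.233×10⁶)(2.490×10⁻⁶) ≈ 3.07 m.

p ≈ 3.07 m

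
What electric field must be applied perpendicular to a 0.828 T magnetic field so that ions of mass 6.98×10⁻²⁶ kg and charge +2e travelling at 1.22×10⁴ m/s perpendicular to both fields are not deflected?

For straight-line motion qE = qvB, so E = vB.
E = 1.22×10⁴ × 0.828 = 1.01×10⁴ V/m.

E = 1.01×10⁴ V/m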